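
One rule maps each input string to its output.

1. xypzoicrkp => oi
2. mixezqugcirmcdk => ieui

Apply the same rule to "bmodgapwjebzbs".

Looking at the pairs, the operation is to keep only the vowels.
Applying that to "bmodgapwjebzbs" gives "oae".

oae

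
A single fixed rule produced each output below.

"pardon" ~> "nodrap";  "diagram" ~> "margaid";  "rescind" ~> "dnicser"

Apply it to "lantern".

nretnal

The pattern: reverse the string.
For "lantern" the result is "nretnal".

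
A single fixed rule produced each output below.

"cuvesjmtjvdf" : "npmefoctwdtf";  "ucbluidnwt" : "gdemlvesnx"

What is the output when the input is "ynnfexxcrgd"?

qnixxpohhmb

The rule is to shift every letter 10 places forward in the alphabet (wrapping around), then move the last 2 characters to the front (rotate right by 2).
For "ynnfexxcrgd" the result is "qnixxpohhmb".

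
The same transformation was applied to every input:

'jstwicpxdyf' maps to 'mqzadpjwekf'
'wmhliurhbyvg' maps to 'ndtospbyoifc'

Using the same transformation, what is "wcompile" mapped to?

ldjvtwps

The pattern: move the last character to the front, then shift every letter 7 places forward in the alphabet (wrapping around).
Starting from "wcompile": after the first operation, "ewcompil"; after the second, "ldjvtwps".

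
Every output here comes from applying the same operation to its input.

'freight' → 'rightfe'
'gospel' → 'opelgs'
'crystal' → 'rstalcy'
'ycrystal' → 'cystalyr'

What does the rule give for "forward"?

owardfr

The transformation: move the first 2 characters to the end (rotate left by 2), then swap the first and last characters.
Applying both steps to "forward": "rwardfo", then "owardfr".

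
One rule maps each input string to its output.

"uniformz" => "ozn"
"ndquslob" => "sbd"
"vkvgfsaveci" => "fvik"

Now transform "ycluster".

src

Rule — keep one character in every 3, starting at position 2 (positions 2nd, 5th, 8th, ...), then move the first character to the end.
For "ycluster", step one produces "csr"; step two turns that into "src".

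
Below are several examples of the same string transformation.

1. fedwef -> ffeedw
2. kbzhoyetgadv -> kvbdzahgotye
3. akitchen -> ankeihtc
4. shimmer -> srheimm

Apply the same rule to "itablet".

ittealb

Each output is the input with this applied: take characters alternately from the front and the back (1st, last, 2nd, 2nd-last, ...).
Applying that to "itablet" gives "ittealb".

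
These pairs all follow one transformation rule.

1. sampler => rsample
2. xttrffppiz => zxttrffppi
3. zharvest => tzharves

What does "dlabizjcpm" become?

The pattern: move the last character to the front.
Applying that to "dlabizjcpm" gives "mdlabizjcp".

mdlabizjcp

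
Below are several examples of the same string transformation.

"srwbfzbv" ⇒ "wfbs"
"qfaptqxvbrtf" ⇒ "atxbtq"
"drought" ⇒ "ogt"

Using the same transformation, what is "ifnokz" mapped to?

nki

In each case the input is transformed by: move the first character to the end, then keep every other character starting from the second (positions 2nd, 4th, 6th, ...).
For "ifnokz" the result is "nki".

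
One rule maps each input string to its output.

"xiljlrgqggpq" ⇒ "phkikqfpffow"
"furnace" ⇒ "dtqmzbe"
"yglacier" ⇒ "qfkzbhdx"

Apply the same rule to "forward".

cnqvzqe

Each output is the input with this applied: swap the first and last characters, then shift every letter 1 place backward in the alphabet (wrapping around).
Applying both steps to "forward": "dorwarf", then "cnqvzqe".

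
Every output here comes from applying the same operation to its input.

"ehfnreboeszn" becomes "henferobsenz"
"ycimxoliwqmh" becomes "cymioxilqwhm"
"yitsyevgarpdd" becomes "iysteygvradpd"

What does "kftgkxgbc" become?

fkgtxkbgc

In each case the input is transformed by: swap each adjacent pair of characters (1↔2, 3↔4, ...).
Applying that to "kftgkxgbc" gives "fkgtxkbgc".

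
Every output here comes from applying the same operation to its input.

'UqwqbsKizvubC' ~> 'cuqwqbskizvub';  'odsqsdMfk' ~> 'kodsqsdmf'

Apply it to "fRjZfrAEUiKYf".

In each case the input is transformed by: move the last character to the front, then convert every letter to lowercase.
Working it through for "fRjZfrAEUiKYf": intermediate "ffRjZfrAEUiKY", final "ffrjzfraeuiky".
(Check on "odsqsdMfk": → "kodsqsdMf" → "kodsqsdmf" ✓)

ffrjzfraeuiky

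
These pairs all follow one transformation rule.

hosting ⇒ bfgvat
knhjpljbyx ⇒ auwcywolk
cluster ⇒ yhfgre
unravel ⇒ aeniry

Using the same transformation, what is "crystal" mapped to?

Rule — delete the first character, then shift every letter 13 places forward in the alphabet (wrapping around) — i.e. ROT13.
Working it through for "crystal": intermediate "rystal", final "elfgny".
(Check on "hosting": → "osting" → "bfgvat" ✓)

elfgny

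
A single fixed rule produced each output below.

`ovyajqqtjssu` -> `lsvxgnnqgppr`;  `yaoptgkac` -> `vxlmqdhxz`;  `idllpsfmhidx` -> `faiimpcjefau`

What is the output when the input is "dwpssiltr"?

atmppfiqo

What's happening: shift every letter 3 places backward in the alphabet (wrapping around).
"dwpssiltr" → "atmppfiqo".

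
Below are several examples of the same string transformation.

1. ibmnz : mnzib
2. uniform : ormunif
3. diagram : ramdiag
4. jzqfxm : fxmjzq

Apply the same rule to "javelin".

linjave

Looking at the pairs, the operation is to move the last 3 characters to the front (rotate right by 3).
For "javelin" the result is "linjave".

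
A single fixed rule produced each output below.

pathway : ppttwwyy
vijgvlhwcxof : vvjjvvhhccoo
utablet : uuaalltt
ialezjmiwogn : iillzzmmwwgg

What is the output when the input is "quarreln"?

Rule — keep every other character starting from the first (positions 1st, 3rd, 5th, ...), then double every character.
Applying both steps to "quarreln": "qarl", then "qqaarrll".

qqaarrll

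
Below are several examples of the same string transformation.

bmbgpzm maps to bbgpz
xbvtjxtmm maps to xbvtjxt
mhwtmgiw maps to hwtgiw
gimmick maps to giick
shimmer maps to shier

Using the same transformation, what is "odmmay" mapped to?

oday

The pattern: remove every "m".
For "odmmay" the result is "oday".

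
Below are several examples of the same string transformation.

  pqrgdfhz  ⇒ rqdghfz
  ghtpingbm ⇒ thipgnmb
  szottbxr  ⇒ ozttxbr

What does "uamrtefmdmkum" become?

matrfedmkmmu

Each output is the input with this applied: delete the first character, then swap each adjacent pair of characters (1↔2, 3↔4, ...).
Starting from "uamrtefmdmkum": after the first operation, "amrtefmdmkum"; after the second, "matrfedmkmmu".
(Check on "pqrgdfhz": → "qrgdfhz" → "rqdghfz" ✓)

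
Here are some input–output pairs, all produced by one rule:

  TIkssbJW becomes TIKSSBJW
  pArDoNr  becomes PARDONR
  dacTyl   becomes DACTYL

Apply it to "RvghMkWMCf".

RVGHMKWMCF

Looking at the pairs, the operation is to convert every letter to uppercase.
Doing the same to "RvghMkWMCf": "RVGHMKWMCF".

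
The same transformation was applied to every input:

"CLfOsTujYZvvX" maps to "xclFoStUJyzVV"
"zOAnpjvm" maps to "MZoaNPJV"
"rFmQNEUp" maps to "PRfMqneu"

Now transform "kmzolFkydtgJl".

The transformation: flip the case of every letter, then move the last character to the front.
On "kmzolFkydtgJl": the first step gives "KMZOLfKYDTGjL", and the second then gives "LKMZOLfKYDTGj".

LKMZOLfKYDTGj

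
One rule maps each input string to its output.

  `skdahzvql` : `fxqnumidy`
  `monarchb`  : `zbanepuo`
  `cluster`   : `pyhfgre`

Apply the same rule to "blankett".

What's happening: shift every letter 13 places forward in the alphabet (wrapping around) — i.e. ROT13.
On "blankett" that produces "oynaxrgg".

oynaxrgg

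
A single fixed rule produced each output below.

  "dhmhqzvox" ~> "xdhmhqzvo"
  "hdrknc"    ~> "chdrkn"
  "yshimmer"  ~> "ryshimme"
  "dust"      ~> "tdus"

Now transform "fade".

efad

In each case the input is transformed by: move the last character to the front.
Applying that to "fade" gives "efad".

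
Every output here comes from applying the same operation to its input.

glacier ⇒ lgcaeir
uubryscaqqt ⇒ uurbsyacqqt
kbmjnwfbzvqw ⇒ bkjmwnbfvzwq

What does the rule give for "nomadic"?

Rule — swap each adjacent pair of characters (1↔2, 3↔4, ...).
"nomadic" → "onamidc".

onamidc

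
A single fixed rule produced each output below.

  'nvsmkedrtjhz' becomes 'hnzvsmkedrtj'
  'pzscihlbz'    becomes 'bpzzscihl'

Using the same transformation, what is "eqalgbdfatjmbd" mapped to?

bedqalgbdfatjm

Rule — swap the first and last characters, then move the last 2 characters to the front (rotate right by 2).
On "eqalgbdfatjmbd" that produces "bedqalgbdfatjm".
(Check on "pzscihlbz": → "zzscihlbp" → "bpzzscihl" ✓)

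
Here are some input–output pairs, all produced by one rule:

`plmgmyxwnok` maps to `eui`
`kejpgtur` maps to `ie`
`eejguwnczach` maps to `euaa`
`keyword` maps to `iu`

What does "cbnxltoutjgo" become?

Looking at the pairs, the operation is to shift every letter 2 places backward in the alphabet (wrapping around), then keep only the vowels.
For "cbnxltoutjgo", step one produces "azlvjrmsrhem"; step two turns that into "ae".

ae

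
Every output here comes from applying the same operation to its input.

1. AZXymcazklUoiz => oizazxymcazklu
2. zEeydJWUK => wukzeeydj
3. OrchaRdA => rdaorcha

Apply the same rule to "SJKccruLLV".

llvsjkccru

The rule is to move the last 3 characters to the front (rotate right by 3), then convert every letter to lowercase.
Starting from "SJKccruLLV": after the first operation, "LLVSJKccru"; after the second, "llvsjkccru".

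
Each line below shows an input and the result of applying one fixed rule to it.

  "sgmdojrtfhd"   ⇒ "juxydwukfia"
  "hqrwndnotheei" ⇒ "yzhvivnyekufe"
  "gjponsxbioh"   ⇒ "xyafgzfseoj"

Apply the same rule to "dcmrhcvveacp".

ugttdrivymtm

The transformation: shift every letter 9 places backward in the alphabet (wrapping around), then take characters alternately from the front and the back (1st, last, 2nd, 2nd-last, ...).
Starting from "dcmrhcvveacp": after the first operation, "utdiytmmvrtg"; after the second, "ugttdrivymtm".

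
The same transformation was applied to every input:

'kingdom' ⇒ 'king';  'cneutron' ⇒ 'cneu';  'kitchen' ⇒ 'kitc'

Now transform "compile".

The transformation: keep only the first 4 characters.
"compile" → "comp".

comp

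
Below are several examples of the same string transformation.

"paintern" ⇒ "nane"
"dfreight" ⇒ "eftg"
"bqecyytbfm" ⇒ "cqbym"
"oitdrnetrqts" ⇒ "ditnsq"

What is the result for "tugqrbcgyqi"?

qugbq

The pattern: keep every other character starting from the second (positions 2nd, 4th, 6th, ...), then swap each adjacent pair of characters (1↔2, 3↔4, ...).
Applying both steps to "tugqrbcgyqi": "uqbgq", then "qugbq".
(Check on "paintern": → "anen" → "nane" ✓)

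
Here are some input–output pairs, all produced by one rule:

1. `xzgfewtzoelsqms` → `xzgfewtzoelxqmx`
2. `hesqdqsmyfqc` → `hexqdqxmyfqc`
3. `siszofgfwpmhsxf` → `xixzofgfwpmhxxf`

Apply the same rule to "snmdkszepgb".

xnmdkxzepgb

The transformation: replace every "s" with "x".
So "snmdkszepgb" becomes "xnmdkxzepgb".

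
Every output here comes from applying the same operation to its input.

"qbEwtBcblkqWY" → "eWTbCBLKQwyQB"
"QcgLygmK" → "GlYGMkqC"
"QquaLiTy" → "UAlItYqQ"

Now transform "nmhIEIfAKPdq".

Each output is the input with this applied: flip the case of every letter, then move the first 2 characters to the end (rotate left by 2).
"nmhIEIfAKPdq" → "NMHieiFakpDQ" → "HieiFakpDQNM".
(Check on "qbEwtBcblkqWY": → "QBeWTbCBLKQwy" → "eWTbCBLKQwyQB" ✓)

HieiFakpDQNM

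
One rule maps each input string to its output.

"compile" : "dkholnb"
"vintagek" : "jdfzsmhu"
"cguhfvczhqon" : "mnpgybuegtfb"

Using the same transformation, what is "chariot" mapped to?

snhqzgb

In each case the input is transformed by: reverse the string, then shift every letter 1 place backward in the alphabet (wrapping around).
Starting from "chariot": after the first operation, "toirahc"; after the second, "snhqzgb".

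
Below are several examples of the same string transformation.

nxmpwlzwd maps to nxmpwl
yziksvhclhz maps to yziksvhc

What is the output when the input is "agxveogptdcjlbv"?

Each output is the input with this applied: delete the last 3 characters.
Doing the same to "agxveogptdcjlbv": "agxveogptdcj".

agxveogptdcj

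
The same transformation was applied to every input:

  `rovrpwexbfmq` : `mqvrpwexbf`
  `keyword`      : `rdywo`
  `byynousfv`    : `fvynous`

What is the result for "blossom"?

Rule — delete the first 2 characters, then move the last 2 characters to the front (rotate right by 2).
Working it through for "blossom": intermediate "ossom", final "omoss".
(Check on "byynousfv": → "ynousfv" → "fvynous" ✓)

omoss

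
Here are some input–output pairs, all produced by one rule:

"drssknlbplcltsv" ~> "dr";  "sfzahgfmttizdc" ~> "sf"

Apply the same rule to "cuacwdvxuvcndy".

cu

The rule is to keep only the first 2 characters.
Doing the same to "cuacwdvxuvcndy": "cu".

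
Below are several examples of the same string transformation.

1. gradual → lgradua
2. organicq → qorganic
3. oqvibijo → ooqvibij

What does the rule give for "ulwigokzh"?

hulwigokz

Each output is the input with this applied: move the last character to the front.
On "ulwigokzh" that produces "hulwigokz".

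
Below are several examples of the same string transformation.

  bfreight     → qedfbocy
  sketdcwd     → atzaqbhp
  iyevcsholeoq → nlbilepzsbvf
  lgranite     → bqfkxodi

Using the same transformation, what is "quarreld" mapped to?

What's happening: shift every letter 3 places backward in the alphabet (wrapping around), then reverse the string.
So "quarreld" becomes "aibooxrn".

aibooxrn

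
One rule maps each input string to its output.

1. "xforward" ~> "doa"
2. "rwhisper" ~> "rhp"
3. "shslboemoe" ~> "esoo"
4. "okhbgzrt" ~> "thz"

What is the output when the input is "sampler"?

rme

Looking at the pairs, the operation is to move the last character to the front, then keep one character in every 3, starting at position 1 (positions 1st, 4th, 7th, ...).
"sampler" → "rme".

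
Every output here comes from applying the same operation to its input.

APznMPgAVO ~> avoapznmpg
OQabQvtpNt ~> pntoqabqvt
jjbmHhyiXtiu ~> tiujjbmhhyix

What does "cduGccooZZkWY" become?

kwycdugccoozz

Each output is the input with this applied: move the last 3 characters to the front (rotate right by 3), then convert every letter to lowercase.
Working it through for "cduGccooZZkWY": intermediate "kWYcduGccooZZ", final "kwycdugccoozz".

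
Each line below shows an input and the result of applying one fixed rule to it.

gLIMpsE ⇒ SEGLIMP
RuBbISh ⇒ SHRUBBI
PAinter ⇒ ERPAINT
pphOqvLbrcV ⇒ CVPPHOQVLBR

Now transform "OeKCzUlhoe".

Looking at the pairs, the operation is to move the last 2 characters to the front (rotate right by 2), then convert every letter to uppercase.
Applying both steps to "OeKCzUlhoe": "oeOeKCzUlh", then "OEOEKCZULH".

OEOEKCZULH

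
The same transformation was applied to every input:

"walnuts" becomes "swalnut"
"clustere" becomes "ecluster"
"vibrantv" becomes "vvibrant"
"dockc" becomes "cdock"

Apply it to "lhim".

mlhi

Looking at the pairs, the operation is to move the last character to the front.
So "lhim" becomes "mlhi".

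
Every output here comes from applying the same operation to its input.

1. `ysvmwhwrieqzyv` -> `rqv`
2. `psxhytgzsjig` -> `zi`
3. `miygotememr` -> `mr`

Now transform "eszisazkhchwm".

What's happening: keep one character in every 3, starting at position 2 (positions 2nd, 5th, 8th, ...), then delete the first 2 characters.
For "eszisazkhchwm", step one produces "sskh"; step two turns that into "kh".

kh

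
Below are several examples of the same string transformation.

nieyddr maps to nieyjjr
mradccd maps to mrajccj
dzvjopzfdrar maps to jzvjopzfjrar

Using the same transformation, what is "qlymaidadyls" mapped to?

The pattern: replace every "d" with "j".
So "qlymaidadyls" becomes "qlymaijajyls".

qlymaijajyls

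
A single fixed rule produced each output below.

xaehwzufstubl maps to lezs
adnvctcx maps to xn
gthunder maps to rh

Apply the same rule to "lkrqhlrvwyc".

What's happening: move the last 3 characters to the front (rotate right by 3), then keep one character in every 3, starting at position 3 (positions 3rd, 6th, 9th, ...).
So "lkrqhlrvwyc" becomes "crl".

crl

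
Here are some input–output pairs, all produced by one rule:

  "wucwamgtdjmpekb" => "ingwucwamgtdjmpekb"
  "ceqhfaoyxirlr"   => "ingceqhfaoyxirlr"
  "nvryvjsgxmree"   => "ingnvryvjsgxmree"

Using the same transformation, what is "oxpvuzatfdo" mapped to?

ingoxpvuzatfdo

Looking at the pairs, the operation is to prepend "ing".
Doing the same to "oxpvuzatfdo": "ingoxpvuzatfdo".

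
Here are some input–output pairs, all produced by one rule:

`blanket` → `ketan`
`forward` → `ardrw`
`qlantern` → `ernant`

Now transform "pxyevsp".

The rule is to delete the first 2 characters, then move the last 3 characters to the front (rotate right by 3).
On "pxyevsp": the first step gives "yevsp", and the second then gives "vspye".

vspye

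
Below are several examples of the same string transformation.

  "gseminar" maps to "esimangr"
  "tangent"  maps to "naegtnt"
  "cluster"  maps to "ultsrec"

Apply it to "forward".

The transformation: move the first character to the end, then swap each adjacent pair of characters (1↔2, 3↔4, ...).
Working it through for "forward": intermediate "orwardf", final "roawdrf".

roawdrf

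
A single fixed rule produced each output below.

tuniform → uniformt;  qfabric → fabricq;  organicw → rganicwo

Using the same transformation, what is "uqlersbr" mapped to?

qlersbru

In each case the input is transformed by: move the first character to the end.
For "uqlersbr" the result is "qlersbru".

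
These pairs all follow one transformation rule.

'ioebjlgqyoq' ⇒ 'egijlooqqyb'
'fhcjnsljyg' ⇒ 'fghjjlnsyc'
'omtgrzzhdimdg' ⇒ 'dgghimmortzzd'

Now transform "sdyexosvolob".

delooossvxyb

Rule — sort the characters into alphabetical order, then move the first character to the end.
Starting from "sdyexosvolob": after the first operation, "bdelooossvxy"; after the second, "delooossvxyb".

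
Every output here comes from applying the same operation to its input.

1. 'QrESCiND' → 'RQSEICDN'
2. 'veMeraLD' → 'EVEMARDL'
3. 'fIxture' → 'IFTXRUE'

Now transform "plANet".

The rule is to swap each adjacent pair of characters (1↔2, 3↔4, ...), then convert every letter to uppercase.
On "plANet" that produces "LPNATE".

LPNATE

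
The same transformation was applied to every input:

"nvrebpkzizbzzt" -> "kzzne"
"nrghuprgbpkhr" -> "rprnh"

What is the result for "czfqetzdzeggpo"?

In each case the input is transformed by: keep one character in every 3, starting at position 1 (positions 1st, 4th, 7th, ...), then move the last 3 characters to the front (rotate right by 3).
Doing the same to "czfqetzdzeggpo": "zepcq".

zepcq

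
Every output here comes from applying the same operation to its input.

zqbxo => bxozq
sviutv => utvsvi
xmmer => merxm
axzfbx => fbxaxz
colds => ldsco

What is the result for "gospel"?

Looking at the pairs, the operation is to move the last 3 characters to the front (rotate right by 3).
On "gospel" that produces "pelgos".

pelgos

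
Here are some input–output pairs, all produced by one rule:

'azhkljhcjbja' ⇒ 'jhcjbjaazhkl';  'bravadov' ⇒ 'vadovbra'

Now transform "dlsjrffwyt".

rffwytdlsj

What's happening: move the last character to the front, then swap the front and back halves of the string.
For "dlsjrffwyt", step one produces "tdlsjrffwy"; step two turns that into "rffwytdlsj".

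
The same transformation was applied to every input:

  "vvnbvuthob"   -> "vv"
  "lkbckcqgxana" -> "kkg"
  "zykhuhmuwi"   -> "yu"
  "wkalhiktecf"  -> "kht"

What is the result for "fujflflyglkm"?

uly

The pattern: delete the last 3 characters, then keep one character in every 3, starting at position 2 (positions 2nd, 5th, 8th, ...).
Working it through for "fujflflyglkm": intermediate "fujflflyg", final "uly".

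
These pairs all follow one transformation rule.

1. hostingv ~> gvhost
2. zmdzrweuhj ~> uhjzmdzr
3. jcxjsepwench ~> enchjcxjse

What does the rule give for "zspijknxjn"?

The rule is to swap the front and back halves of the string, then delete the first 2 characters.
On "zspijknxjn": the first step gives "knxjnzspij", and the second then gives "xjnzspij".

xjnzspij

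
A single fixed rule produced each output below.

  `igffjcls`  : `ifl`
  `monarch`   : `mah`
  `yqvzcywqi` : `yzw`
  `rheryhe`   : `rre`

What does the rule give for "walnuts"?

wns

Looking at the pairs, the operation is to keep one character in every 3, starting at position 1 (positions 1st, 4th, 7th, ...).
Doing the same to "walnuts": "wns".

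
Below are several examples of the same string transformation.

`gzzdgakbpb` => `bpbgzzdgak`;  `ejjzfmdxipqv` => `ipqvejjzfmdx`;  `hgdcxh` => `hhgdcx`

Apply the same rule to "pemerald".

ldpemera

Looking at the pairs, the operation is to swap the front and back halves of the string, then move the first 2 characters to the end (rotate left by 2).
"pemerald" → "raldpeme" → "ldpemera".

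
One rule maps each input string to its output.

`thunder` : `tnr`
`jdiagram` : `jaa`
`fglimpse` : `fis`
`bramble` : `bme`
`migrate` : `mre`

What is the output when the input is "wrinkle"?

wne

The transformation: keep one character in every 3, starting at position 1 (positions 1st, 4th, 7th, ...).
On "wrinkle" that produces "wne".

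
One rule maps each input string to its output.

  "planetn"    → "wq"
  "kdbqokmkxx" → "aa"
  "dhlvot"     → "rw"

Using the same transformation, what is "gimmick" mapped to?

fn

What's happening: shift every letter 3 places forward in the alphabet (wrapping around), then keep only the last 2 characters.
So "gimmick" becomes "fn".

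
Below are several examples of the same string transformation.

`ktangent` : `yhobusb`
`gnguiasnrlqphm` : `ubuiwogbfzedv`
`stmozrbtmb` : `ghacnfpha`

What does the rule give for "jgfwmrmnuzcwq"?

xutkafabinqk

The pattern: shift every letter 12 places backward in the alphabet (wrapping around), then delete the last character.
Applying both steps to "jgfwmrmnuzcwq": "xutkafabinqke", then "xutkafabinqk".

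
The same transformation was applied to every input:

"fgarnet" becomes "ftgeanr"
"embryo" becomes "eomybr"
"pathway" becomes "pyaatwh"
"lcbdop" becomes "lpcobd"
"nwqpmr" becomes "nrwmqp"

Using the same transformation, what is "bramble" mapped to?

berlabm

The transformation: take characters alternately from the front and the back (1st, last, 2nd, 2nd-last, ...).
Doing the same to "bramble": "berlabm".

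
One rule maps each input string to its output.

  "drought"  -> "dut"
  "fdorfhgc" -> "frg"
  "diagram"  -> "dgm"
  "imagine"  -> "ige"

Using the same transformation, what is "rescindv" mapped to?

rcd

The transformation: keep one character in every 3, starting at position 1 (positions 1st, 4th, 7th, ...).
For "rescindv" the result is "rcd".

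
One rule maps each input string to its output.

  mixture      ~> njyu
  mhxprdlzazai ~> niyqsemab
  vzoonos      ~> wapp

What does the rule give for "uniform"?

vojg

The rule is to shift every letter 1 place forward in the alphabet (wrapping around), then delete the last 3 characters.
Working it through for "uniform": intermediate "vojgpsn", final "vojg".
(Check on "mhxprdlzazai": → "niyqsemababj" → "niyqsemab" ✓)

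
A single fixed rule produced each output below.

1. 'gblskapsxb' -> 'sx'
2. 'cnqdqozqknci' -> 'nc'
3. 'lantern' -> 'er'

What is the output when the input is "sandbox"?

bo

The rule is to delete the last character, then keep only the last 2 characters.
Applying both steps to "sandbox": "sandbo", then "bo".
(Check on "cnqdqozqknci": → "cnqdqozqknc" → "nc" ✓)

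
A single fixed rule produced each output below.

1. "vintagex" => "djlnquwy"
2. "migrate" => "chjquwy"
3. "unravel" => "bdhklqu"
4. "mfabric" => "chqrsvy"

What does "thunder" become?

dhjktux

Each output is the input with this applied: shift every letter 10 places backward in the alphabet (wrapping around), then sort the characters into alphabetical order.
For "thunder", step one produces "jxkdtuh"; step two turns that into "dhjktux".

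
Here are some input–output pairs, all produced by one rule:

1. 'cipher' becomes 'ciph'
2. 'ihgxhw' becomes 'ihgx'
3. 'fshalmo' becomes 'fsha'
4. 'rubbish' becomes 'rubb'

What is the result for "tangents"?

tang

Rule — keep only the first 4 characters.
"tangents" → "tang".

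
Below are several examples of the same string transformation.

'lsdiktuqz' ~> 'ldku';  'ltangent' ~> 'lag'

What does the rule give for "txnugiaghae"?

tngah

The rule is to keep every other character starting from the first (positions 1st, 3rd, 5th, ...), then delete the last character.
Applying both steps to "txnugiaghae": "tngahe", then "tngah".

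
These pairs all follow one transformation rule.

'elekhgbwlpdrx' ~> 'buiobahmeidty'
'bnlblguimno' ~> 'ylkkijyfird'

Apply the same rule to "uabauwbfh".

Looking at the pairs, the operation is to take characters alternately from the front and the back (1st, last, 2nd, 2nd-last, ...), then shift every letter 3 places backward in the alphabet (wrapping around).
On "uabauwbfh": the first step gives "uhafbbawu", and the second then gives "rexcyyxtr".

rexcyyxtr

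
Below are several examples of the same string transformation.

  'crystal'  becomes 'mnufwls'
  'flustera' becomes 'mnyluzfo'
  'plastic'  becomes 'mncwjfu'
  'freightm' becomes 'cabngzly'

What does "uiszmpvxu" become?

tgjproocm

Rule — move the first 3 characters to the end (rotate left by 3), then shift every letter 6 places backward in the alphabet (wrapping around).
Starting from "uiszmpvxu": after the first operation, "zmpvxuuis"; after the second, "tgjproocm".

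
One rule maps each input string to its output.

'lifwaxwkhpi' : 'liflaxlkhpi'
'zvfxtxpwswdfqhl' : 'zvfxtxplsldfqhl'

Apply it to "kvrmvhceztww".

kvrmvhceztll

Looking at the pairs, the operation is to replace every "w" with "l".
On "kvrmvhceztww" that produces "kvrmvhceztll".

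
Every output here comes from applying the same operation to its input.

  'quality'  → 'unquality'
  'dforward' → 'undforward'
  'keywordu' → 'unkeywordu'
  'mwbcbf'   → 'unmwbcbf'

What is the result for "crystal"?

Looking at the pairs, the operation is to prepend "un".
Applying that to "crystal" gives "uncrystal".

uncrystal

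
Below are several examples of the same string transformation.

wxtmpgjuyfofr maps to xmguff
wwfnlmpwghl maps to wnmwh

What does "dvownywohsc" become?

The transformation: keep every other character starting from the second (positions 2nd, 4th, 6th, ...).
On "dvownywohsc" that produces "vwyos".

vwyos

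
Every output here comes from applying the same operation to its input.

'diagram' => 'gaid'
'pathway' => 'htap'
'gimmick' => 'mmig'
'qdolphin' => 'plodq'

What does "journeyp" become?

nruoj

Each output is the input with this applied: delete the last 3 characters, then reverse the string.
So "journeyp" becomes "nruoj".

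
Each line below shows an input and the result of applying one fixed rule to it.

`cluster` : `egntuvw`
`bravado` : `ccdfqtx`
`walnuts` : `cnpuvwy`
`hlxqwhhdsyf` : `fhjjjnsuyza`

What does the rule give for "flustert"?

Looking at the pairs, the operation is to sort the characters into alphabetical order, then shift every letter 2 places forward in the alphabet (wrapping around).
Working it through for "flustert": intermediate "eflrsttu", final "ghntuvvw".

ghntuvvw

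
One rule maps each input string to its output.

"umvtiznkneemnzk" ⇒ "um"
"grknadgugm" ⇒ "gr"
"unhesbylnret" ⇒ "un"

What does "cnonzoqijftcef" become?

cn

The pattern: keep only the first 2 characters.
"cnonzoqijftcef" → "cn".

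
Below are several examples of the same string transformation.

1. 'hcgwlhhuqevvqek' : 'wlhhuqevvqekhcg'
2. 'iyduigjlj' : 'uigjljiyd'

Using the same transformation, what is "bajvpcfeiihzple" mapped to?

The rule is to move the first 3 characters to the end (rotate left by 3).
On "bajvpcfeiihzple" that produces "vpcfeiihzplebaj".

vpcfeiihzplebaj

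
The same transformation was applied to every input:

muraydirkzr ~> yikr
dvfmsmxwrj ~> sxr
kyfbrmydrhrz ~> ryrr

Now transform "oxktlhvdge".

Rule — keep every other character starting from the first (positions 1st, 3rd, 5th, ...), then delete the first 2 characters.
On "oxktlhvdge": the first step gives "oklvg", and the second then gives "lvg".
(Check on "muraydirkzr": → "mryikr" → "yikr" ✓)

lvg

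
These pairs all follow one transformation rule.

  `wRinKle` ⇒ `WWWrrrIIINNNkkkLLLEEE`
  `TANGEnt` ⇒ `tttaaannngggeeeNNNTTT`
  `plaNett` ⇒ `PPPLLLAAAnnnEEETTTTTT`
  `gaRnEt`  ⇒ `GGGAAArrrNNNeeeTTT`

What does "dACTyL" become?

Each output is the input with this applied: flip the case of every letter, then repeat every character 3 times.
Applying both steps to "dACTyL": "DactYl", then "DDDaaaccctttYYYlll".

DDDaaaccctttYYYlll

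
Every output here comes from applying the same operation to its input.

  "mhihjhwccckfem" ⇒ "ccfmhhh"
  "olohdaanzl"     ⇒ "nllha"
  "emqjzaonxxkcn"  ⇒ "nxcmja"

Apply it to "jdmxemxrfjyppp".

rjppdxm

Rule — keep every other character starting from the second (positions 2nd, 4th, 6th, ...), then move the first 3 characters to the end (rotate left by 3).
"jdmxemxrfjyppp" → "dxmrjpp" → "rjppdxm".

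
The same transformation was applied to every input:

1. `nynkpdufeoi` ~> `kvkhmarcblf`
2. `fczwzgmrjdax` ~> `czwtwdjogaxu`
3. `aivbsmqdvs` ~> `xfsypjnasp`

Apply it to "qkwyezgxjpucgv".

nhtvbwdugmrzds

Rule — shift every letter 3 places backward in the alphabet (wrapping around).
For "qkwyezgxjpucgv" the result is "nhtvbwdugmrzds".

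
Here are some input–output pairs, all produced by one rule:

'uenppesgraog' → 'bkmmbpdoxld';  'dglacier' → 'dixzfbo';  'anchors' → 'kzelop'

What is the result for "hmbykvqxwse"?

In each case the input is transformed by: shift every letter 3 places backward in the alphabet (wrapping around), then delete the first character.
Applying both steps to "hmbykvqxwse": "ejyvhsnutpb", then "jyvhsnutpb".

jyvhsnutpb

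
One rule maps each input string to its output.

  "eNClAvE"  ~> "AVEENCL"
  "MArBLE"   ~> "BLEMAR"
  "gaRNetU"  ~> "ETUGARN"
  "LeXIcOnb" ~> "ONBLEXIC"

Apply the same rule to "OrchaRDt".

RDTORCHA

Rule — move the last 3 characters to the front (rotate right by 3), then convert every letter to uppercase.
For "OrchaRDt", step one produces "RDtOrcha"; step two turns that into "RDTORCHA".
(Check on "MArBLE": → "BLEMAr" → "BLEMAR" ✓)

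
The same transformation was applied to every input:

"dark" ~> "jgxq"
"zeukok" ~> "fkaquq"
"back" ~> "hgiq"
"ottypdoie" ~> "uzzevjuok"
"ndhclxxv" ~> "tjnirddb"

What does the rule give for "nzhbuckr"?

Each output is the input with this applied: shift every letter 6 places forward in the alphabet (wrapping around).
On "nzhbuckr" that produces "tfnhaiqx".

tfnhaiqx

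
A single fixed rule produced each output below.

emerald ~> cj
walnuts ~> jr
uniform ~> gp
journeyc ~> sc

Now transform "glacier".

Rule — shift every letter 2 places backward in the alphabet (wrapping around), then keep one character in every 3, starting at position 3 (positions 3rd, 6th, 9th, ...).
"glacier" → "ejyagcp" → "yc".
(Check on "walnuts": → "uyjlsrq" → "jr" ✓)

yc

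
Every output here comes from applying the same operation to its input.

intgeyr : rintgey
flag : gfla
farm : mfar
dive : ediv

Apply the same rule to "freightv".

vfreight

The pattern: move the last character to the front.
For "freightv" the result is "vfreight".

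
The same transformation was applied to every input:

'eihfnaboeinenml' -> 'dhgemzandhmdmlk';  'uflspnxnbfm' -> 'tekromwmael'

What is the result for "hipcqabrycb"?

ghobpzaqxba

What's happening: shift every letter 1 place backward in the alphabet (wrapping around).
For "hipcqabrycb" the result is "ghobpzaqxba".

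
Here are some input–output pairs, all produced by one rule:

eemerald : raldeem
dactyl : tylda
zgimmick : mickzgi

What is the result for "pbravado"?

In each case the input is transformed by: swap the front and back halves of the string, then delete the last character.
Starting from "pbravado": after the first operation, "vadopbra"; after the second, "vadopbr".

vadopbr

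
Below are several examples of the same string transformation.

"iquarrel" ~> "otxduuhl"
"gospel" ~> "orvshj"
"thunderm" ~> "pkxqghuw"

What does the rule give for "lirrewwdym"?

The pattern: swap the first and last characters, then shift every letter 3 places forward in the alphabet (wrapping around).
"lirrewwdym" → "pluuhzzgbo".

pluuhzzgbo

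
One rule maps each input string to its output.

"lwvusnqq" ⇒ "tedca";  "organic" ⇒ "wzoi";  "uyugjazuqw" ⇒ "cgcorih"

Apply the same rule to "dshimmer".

Looking at the pairs, the operation is to delete the last 3 characters, then shift every letter 8 places forward in the alphabet (wrapping around).
Starting from "dshimmer": after the first operation, "dshim"; after the second, "lapqu".

lapqu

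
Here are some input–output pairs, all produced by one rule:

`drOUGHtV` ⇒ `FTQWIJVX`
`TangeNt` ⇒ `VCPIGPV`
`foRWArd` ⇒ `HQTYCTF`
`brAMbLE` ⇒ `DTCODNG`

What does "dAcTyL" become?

FCEVAN

Each output is the input with this applied: shift every letter 2 places forward in the alphabet (wrapping around), then convert every letter to uppercase.
On "dAcTyL": the first step gives "fCeVaN", and the second then gives "FCEVAN".
(Check on "TangeNt": → "VcpigPv" → "VCPIGPV" ✓)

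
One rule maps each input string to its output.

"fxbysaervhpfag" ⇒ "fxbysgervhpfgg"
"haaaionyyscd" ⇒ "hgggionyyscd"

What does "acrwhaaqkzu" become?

The rule is to replace every "a" with "g".
Doing the same to "acrwhaaqkzu": "gcrwhggqkzu".

gcrwhggqkzu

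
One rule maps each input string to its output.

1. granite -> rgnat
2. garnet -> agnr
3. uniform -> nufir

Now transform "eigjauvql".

iejguaq

The pattern: swap each adjacent pair of characters (1↔2, 3↔4, ...), then delete the last 2 characters.
Applying both steps to "eigjauvql": "iejguaqvl", then "iejguaq".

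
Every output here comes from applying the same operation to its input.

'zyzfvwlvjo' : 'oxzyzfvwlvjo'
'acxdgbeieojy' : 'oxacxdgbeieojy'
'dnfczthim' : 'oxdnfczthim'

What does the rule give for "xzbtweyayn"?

The pattern: prepend "ox".
For "xzbtweyayn" the result is "oxxzbtweyayn".

oxxzbtweyayn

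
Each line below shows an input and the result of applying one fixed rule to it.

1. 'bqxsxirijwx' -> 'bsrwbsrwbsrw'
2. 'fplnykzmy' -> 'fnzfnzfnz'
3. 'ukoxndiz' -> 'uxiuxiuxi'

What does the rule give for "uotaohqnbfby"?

uaqfuaqfuaqf

In each case the input is transformed by: keep one character in every 3, starting at position 1 (positions 1st, 4th, 7th, ...), then write the whole string 3 times in a row.
For "uotaohqnbfby", step one produces "uaqf"; step two turns that into "uaqfuaqfuaqf".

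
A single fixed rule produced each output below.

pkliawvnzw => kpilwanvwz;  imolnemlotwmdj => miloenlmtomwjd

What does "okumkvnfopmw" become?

Looking at the pairs, the operation is to swap each adjacent pair of characters (1↔2, 3↔4, ...).
So "okumkvnfopmw" becomes "komuvkfnpowm".

komuvkfnpowm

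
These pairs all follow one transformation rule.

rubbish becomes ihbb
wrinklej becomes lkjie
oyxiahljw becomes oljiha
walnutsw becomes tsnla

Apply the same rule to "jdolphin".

Each output is the input with this applied: sort the characters into reverse alphabetical order, then delete the first 3 characters.
Applying both steps to "jdolphin": "ponljihd", then "ljihd".

ljihd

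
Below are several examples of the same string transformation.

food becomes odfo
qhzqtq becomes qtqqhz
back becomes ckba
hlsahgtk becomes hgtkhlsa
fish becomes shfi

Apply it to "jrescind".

cindjres

The pattern: swap the front and back halves of the string.
On "jrescind" that produces "cindjres".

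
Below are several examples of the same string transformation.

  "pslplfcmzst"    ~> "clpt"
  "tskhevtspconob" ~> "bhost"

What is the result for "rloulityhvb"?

blrv

The pattern: sort the characters into alphabetical order, then keep one character in every 3, starting at position 1 (positions 1st, 4th, 7th, ...).
On "rloulityhvb": the first step gives "bhillortuvy", and the second then gives "blrv".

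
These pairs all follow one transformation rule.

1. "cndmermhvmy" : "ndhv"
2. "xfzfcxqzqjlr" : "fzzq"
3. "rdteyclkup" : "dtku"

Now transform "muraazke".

Looking at the pairs, the operation is to swap each adjacent pair of characters (1↔2, 3↔4, ...), then keep one character in every 3, starting at position 1 (positions 1st, 4th, 7th, ...).
"muraazke" → "ure".

ure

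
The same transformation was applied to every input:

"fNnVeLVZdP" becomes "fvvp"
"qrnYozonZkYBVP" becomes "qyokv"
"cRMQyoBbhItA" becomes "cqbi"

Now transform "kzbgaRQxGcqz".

In each case the input is transformed by: keep one character in every 3, starting at position 1 (positions 1st, 4th, 7th, ...), then convert every letter to lowercase.
Applying both steps to "kzbgaRQxGcqz": "kgQc", then "kgqc".
(Check on "qrnYozonZkYBVP": → "qYokV" → "qyokv" ✓)

kgqc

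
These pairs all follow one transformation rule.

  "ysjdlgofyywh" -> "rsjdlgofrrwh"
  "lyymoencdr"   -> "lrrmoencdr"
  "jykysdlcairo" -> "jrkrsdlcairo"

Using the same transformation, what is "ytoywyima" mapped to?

rtorwrima

The pattern: replace every "y" with "r".
So "ytoywyima" becomes "rtorwrima".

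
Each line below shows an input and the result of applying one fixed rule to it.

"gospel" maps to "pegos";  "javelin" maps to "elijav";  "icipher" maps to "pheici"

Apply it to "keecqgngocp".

cqgngockee

What's happening: delete the last character, then move the first 3 characters to the end (rotate left by 3).
Applying both steps to "keecqgngocp": "keecqgngoc", then "cqgngockee".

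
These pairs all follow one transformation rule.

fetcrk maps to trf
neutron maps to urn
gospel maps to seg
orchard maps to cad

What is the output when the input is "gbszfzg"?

The rule is to move the first character to the end, then keep every other character starting from the second (positions 2nd, 4th, 6th, ...).
For "gbszfzg", step one produces "bszfzgg"; step two turns that into "sfg".
(Check on "fetcrk": → "etcrkf" → "trf" ✓)

sfg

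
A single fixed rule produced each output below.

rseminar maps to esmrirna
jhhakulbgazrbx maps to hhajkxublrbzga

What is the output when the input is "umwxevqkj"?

wmxuejvkq

Looking at the pairs, the operation is to move the first 2 characters to the end (rotate left by 2), then take characters alternately from the front and the back (1st, last, 2nd, 2nd-last, ...).
For "umwxevqkj", step one produces "wxevqkjum"; step two turns that into "wmxuejvkq".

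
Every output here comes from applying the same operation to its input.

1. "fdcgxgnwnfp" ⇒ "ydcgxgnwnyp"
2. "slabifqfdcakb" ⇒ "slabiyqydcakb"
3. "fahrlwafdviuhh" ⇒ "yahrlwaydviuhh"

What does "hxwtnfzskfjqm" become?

hxwtnyzskyjqm

The transformation: replace every "f" with "y".
So "hxwtnfzskfjqm" becomes "hxwtnyzskyjqm".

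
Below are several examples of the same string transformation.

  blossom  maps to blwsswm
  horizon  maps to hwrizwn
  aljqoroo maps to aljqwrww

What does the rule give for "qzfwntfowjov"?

qzfwntfwwjwv

The rule is to replace every "o" with "w".
Doing the same to "qzfwntfowjov": "qzfwntfwwjwv".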